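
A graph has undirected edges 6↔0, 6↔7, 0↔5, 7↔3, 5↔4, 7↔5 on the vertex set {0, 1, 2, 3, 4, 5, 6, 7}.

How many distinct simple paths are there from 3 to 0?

3–7–5–0
3–7–6–0

2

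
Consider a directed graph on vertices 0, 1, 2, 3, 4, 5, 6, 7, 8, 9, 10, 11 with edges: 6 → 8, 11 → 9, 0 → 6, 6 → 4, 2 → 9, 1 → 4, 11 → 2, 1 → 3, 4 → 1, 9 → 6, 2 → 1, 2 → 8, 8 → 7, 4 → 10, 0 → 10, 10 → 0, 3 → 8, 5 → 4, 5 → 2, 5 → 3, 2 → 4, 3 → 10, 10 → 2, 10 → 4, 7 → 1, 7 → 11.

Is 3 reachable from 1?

Yes

Explore from 1.
Distance 1: reach 3, 4.
Found 3.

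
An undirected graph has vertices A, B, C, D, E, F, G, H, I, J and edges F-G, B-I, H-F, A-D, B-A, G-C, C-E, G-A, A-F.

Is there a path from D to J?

No

Explore from D.
Distance 1: reach A.
Distance 2: reach B, F, G.
Distance 3: reach C, H, I.
Distance 4: reach E.
The search is exhausted without reaching J; it lies in a different component.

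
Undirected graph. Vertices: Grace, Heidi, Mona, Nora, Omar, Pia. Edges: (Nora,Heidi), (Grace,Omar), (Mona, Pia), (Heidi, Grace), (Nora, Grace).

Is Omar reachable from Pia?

No

Explore from Pia.
Distance 1: reach Mona.
The search is exhausted without reaching Omar; it lies in a different component.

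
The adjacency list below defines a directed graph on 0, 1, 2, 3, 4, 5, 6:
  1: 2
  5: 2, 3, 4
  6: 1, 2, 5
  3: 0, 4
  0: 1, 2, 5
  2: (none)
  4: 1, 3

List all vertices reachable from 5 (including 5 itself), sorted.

0, 1, 2, 3, 4, 5

Start at 5.
Its neighbours: 2, 3, 4.
Then their neighbours: 0, 1.
Nothing further is reachable.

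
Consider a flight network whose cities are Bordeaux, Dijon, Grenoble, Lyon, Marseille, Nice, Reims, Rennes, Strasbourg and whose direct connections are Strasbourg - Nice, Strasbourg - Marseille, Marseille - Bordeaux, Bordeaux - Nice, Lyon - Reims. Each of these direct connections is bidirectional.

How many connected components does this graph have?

From Bordeaux: component {Bordeaux, Marseille, Nice, Strasbourg}.
From Dijon: component {Dijon}.
From Grenoble: component {Grenoble}.
From Lyon: component {Lyon, Reims}.
From Rennes: component {Rennes}.
That's 5 components.

5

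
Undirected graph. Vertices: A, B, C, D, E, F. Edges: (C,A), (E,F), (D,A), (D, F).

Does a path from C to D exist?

Explore from C.
Distance 1: reach A.
Distance 2: reach D.
Found D.

Yes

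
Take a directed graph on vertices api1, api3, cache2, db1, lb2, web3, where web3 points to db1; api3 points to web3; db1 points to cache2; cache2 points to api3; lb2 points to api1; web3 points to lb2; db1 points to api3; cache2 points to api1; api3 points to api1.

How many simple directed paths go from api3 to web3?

api3→web3

1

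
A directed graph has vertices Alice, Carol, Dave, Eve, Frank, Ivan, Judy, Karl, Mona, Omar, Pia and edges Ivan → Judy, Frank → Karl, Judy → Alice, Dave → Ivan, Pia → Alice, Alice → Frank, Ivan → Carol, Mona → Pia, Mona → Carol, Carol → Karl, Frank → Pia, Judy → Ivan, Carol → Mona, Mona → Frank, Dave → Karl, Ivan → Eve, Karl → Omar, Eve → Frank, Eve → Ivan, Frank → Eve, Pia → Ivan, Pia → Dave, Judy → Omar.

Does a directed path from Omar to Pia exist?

No

Omar has no outgoing edges, so nothing is reachable from it.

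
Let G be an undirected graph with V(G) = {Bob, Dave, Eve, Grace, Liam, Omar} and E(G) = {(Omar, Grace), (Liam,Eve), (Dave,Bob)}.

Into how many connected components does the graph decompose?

3

From Bob: component {Bob, Dave}.
From Eve: component {Eve, Liam}.
From Grace: component {Grace, Omar}.
That's 3 components.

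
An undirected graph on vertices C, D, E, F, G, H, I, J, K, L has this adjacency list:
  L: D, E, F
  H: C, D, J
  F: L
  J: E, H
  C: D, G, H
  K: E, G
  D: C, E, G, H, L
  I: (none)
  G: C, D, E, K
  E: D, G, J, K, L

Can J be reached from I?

I has no edges, so nothing is reachable from it.

No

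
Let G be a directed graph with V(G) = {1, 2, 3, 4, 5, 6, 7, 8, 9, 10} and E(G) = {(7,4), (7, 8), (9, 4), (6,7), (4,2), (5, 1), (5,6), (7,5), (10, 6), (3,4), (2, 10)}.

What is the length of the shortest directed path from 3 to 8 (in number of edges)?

6

Distance 0: 3.
Distance 1: 4.
Distance 2: 2.
Distance 3: 10.
Distance 4: 6.
Distance 5: 7.
Distance 6: 5, 8 — contains 8.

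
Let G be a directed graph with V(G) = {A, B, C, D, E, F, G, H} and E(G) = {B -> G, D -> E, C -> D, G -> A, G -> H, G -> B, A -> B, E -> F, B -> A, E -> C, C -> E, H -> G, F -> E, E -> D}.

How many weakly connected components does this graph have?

2

From A: component {A, B, G, H}.
From C: component {C, D, E, F}.
That's 2 components.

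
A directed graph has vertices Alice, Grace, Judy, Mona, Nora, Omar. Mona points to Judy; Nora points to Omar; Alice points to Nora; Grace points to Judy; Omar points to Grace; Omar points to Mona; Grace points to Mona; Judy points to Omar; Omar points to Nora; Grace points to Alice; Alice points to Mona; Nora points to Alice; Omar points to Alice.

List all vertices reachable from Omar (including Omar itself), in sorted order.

Alice, Grace, Judy, Mona, Nora, Omar

Start at Omar.
Its neighbours: Alice, Grace, Mona, Nora.
Then their neighbours: Judy.
Every vertex is now reached.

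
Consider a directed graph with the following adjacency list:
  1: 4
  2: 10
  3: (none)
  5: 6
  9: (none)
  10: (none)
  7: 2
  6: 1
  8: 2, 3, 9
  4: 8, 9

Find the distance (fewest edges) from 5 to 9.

Distance 0: 5.
Distance 1: 6.
Distance 2: 1.
Distance 3: 4.
Distance 4: 8, 9 — contains 9.

4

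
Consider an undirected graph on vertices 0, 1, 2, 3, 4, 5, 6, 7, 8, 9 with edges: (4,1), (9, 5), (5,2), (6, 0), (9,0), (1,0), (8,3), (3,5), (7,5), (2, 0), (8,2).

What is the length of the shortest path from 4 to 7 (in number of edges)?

5

Distance 0: 4.
Distance 1: 1.
Distance 2: 0.
Distance 3: 2, 6, 9.
Distance 4: 5, 8.
Distance 5: 3, 7 — contains 7.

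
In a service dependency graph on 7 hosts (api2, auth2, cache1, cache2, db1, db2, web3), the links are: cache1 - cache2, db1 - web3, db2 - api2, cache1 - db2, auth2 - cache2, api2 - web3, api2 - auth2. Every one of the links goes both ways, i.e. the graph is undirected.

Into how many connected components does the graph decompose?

1

From api2: component {api2, auth2, cache1, cache2, db1, db2, web3}.
That's 1 component.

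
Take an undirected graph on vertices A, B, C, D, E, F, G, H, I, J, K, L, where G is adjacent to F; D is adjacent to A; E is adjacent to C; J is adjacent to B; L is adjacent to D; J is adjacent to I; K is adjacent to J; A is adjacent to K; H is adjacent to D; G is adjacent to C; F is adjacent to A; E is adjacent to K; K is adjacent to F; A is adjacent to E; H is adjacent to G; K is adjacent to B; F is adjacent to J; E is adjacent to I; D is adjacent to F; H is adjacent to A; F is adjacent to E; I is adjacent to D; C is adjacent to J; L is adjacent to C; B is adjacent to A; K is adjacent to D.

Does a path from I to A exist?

Explore from I.
Distance 1: reach D, E, J.
Distance 2: reach A, B, C, F, H, K, L.
Found A.

Yes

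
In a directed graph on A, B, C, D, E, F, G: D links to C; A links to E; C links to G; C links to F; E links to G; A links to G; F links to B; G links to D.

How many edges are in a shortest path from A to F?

Distance 0: A.
Distance 1: E, G.
Distance 2: D.
Distance 3: C.
Distance 4: F — contains F.

4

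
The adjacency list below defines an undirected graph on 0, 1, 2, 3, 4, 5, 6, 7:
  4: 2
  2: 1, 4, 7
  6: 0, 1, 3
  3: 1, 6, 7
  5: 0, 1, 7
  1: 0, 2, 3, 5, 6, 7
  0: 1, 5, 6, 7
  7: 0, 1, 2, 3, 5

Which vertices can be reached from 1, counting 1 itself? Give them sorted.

0, 1, 2, 3, 4, 5, 6, 7

Start at 1.
Its neighbours: 0, 2, 3, 5, 6, 7.
Then their neighbours: 4.
Every vertex is now reached.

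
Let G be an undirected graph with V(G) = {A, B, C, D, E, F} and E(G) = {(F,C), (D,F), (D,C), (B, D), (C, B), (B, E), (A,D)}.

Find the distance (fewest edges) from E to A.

3

Distance 0: E.
Distance 1: B.
Distance 2: C, D.
Distance 3: A, F — contains A.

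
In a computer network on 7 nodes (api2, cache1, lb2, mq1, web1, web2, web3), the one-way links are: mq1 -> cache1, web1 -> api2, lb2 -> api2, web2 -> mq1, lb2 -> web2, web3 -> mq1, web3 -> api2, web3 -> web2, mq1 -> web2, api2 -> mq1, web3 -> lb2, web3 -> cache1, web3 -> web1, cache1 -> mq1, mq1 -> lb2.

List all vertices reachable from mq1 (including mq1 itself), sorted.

Start at mq1.
Its neighbours: cache1, lb2, web2.
Then their neighbours: api2.
Nothing further is reachable.

api2, cache1, lb2, mq1, web2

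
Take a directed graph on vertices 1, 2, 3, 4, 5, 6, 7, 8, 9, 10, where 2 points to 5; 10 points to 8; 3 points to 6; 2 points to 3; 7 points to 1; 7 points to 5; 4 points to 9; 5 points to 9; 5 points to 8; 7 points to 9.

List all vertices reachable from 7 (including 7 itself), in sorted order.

Start at 7.
Its neighbours: 1, 5, 9.
Then their neighbours: 8.
Nothing further is reachable.

1, 5, 7, 8, 9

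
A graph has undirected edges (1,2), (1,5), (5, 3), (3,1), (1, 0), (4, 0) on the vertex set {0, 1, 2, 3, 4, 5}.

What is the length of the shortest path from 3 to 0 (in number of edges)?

2

Distance 0: 3.
Distance 1: 1, 5.
Distance 2: 0, 2 — contains 0.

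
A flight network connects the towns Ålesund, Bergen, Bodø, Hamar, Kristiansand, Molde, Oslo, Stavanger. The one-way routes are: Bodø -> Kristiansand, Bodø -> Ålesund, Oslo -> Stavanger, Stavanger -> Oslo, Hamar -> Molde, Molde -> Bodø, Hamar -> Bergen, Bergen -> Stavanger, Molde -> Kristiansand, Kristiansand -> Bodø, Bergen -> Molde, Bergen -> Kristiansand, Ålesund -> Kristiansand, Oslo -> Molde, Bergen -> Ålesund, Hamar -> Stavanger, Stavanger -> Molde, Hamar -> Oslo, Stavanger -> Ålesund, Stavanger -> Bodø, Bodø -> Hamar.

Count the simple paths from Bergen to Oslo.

13

Bergen→Ålesund→Kristiansand→Bodø→Hamar→Oslo
Bergen→Ålesund→Kristiansand→Bodø→Hamar→Stavanger→Oslo
Bergen→Kristiansand→Bodø→Hamar→Oslo
Bergen→Kristiansand→Bodø→Hamar→Stavanger→Oslo
Bergen→Molde→Bodø→Hamar→Oslo
Bergen→Molde→Bodø→Hamar→Stavanger→Oslo
Bergen→Molde→Kristiansand→Bodø→Hamar→Oslo
Bergen→Molde→Kristiansand→Bodø→Hamar→Stavanger→Oslo
Bergen→Stavanger→Ålesund→Kristiansand→Bodø→Hamar→Oslo
Bergen→Stavanger→Bodø→Hamar→Oslo
Bergen→Stavanger→Molde→Bodø→Hamar→Oslo
Bergen→Stavanger→Molde→Kristiansand→Bodø→Hamar→Oslo
Bergen→Stavanger→Oslo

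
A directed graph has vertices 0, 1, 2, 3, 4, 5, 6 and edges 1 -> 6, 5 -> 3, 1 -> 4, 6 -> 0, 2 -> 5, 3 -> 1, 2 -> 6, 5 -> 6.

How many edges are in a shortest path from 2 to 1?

Distance 0: 2.
Distance 1: 5, 6.
Distance 2: 0, 3.
Distance 3: 1 — contains 1.

3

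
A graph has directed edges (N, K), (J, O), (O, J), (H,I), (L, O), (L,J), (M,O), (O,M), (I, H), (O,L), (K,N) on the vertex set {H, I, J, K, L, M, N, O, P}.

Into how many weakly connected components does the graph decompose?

4

From H: component {H, I}.
From J: component {J, L, M, O}.
From K: component {K, N}.
From P: component {P}.
That's 4 components.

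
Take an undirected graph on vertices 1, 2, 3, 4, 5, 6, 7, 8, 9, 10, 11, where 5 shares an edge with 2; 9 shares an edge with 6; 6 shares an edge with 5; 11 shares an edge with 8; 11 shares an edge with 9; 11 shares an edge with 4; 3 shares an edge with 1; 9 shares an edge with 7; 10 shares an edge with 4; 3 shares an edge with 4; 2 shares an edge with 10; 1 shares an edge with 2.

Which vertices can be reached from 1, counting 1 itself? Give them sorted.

Start at 1.
Its neighbours: 2, 3.
Then their neighbours: 4, 5, 10.
Then next layer: 6, 11.
Then next layer: 8, 9.
Then next layer: 7.
Every vertex is now reached.

1, 2, 3, 4, 5, 6, 7, 8, 9, 10, 11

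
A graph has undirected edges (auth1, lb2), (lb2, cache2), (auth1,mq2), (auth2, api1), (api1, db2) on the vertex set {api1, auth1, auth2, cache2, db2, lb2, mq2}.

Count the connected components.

2

From api1: component {api1, auth2, db2}.
From auth1: component {auth1, cache2, lb2, mq2}.
That's 2 components.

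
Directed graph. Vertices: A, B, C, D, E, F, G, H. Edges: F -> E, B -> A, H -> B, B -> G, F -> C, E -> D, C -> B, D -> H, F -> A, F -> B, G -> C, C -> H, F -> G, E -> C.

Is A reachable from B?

Yes

Explore from B.
Distance 1: reach A, G.
Found A.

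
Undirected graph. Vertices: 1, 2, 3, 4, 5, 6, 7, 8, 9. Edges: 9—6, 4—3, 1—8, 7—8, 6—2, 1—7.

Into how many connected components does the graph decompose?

From 1: component {1, 7, 8}.
From 2: component {2, 6, 9}.
From 3: component {3, 4}.
From 5: component {5}.
That's 4 components.

4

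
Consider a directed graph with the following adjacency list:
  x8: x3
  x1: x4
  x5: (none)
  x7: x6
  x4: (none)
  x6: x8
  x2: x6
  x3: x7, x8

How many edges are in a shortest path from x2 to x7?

Distance 0: x2.
Distance 1: x6.
Distance 2: x8.
Distance 3: x3.
Distance 4: x7 — contains x7.

4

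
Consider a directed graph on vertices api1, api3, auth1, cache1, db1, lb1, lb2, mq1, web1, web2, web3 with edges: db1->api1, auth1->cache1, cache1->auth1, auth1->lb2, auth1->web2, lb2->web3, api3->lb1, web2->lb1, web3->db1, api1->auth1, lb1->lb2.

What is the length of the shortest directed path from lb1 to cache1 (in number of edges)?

Distance 0: lb1.
Distance 1: lb2.
Distance 2: web3.
Distance 3: db1.
Distance 4: api1.
Distance 5: auth1.
Distance 6: cache1, web2 — contains cache1.

6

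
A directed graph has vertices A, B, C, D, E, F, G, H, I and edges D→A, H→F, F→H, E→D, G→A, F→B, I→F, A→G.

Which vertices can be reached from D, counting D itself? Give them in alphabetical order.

A, D, G

Start at D.
Its neighbours: A.
Then their neighbours: G.
Nothing further is reachable.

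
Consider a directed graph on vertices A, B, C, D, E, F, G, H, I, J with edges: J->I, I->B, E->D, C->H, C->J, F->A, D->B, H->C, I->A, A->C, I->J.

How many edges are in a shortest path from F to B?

5

Distance 0: F.
Distance 1: A.
Distance 2: C.
Distance 3: H, J.
Distance 4: I.
Distance 5: B — contains B.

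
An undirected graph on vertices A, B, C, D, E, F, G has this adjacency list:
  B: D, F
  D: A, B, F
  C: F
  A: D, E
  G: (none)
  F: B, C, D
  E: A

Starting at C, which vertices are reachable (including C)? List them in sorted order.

Start at C.
Its neighbours: F.
Then their neighbours: B, D.
Then next layer: A.
Then next layer: E.
Nothing further is reachable.

A, B, C, D, E, F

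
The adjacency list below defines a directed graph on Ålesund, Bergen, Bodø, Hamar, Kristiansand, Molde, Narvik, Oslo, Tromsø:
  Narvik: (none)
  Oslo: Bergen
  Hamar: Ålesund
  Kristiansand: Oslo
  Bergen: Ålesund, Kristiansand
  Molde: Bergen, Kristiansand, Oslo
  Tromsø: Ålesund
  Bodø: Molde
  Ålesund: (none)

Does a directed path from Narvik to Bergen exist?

Narvik has no outgoing edges, so nothing is reachable from it.

No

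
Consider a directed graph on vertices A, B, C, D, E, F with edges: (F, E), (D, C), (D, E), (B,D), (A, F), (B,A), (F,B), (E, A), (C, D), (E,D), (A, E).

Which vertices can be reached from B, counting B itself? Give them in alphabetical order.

Start at B.
Its neighbours: A, D.
Then their neighbours: C, E, F.
Every vertex is now reached.

A, B, C, D, E, F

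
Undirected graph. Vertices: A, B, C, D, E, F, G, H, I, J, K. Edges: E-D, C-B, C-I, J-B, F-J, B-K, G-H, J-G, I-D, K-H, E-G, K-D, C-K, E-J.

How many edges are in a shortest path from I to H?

Distance 0: I.
Distance 1: C, D.
Distance 2: B, E, K.
Distance 3: G, H, J — contains H.

3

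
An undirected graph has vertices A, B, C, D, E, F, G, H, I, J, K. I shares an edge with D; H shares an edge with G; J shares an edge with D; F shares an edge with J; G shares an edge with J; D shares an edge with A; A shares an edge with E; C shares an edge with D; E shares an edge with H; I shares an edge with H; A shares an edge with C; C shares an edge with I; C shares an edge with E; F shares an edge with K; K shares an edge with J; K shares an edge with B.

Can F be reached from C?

Explore from C.
Distance 1: reach A, D, E, I.
Distance 2: reach H, J.
Distance 3: reach F, G, K.
Found F.

Yes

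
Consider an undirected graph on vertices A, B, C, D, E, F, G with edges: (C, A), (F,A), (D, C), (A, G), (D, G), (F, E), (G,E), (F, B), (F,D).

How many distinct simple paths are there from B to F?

B–F

1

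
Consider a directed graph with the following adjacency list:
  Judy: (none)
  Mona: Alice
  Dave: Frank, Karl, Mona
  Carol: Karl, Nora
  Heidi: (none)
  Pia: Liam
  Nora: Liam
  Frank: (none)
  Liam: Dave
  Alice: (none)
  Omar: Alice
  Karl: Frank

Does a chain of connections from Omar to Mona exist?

Explore from Omar.
Distance 1: reach Alice.
The search from Omar is exhausted; no directed path reaches Mona.

No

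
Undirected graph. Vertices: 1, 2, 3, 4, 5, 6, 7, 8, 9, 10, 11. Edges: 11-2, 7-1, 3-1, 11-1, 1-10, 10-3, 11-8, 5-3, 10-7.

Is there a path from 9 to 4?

No

9 has no edges, so nothing is reachable from it.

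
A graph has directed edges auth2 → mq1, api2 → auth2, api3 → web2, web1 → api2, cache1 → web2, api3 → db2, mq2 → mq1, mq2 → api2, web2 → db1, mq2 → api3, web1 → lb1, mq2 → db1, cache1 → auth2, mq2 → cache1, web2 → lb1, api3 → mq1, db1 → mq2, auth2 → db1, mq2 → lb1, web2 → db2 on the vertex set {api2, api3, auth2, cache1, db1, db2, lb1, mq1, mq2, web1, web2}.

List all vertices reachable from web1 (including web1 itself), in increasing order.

Start at web1.
Its neighbours: api2, lb1.
Then their neighbours: auth2.
Then next layer: db1, mq1.
Then next layer: mq2.
Then next layer: api3, cache1.
Then next layer: db2, web2.
Every vertex is now reached.

api2, api3, auth2, cache1, db1, db2, lb1, mq1, mq2, web1, web2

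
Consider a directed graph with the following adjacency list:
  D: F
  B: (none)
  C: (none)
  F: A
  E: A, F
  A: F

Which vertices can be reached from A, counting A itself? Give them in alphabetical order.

Start at A.
Its neighbours: F.
Nothing further is reachable.

A, F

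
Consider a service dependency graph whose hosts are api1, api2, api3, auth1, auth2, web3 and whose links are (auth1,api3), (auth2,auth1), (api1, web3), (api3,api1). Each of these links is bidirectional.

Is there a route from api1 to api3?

Yes

Explore from api1.
Distance 1: reach api3, web3.
Found api3.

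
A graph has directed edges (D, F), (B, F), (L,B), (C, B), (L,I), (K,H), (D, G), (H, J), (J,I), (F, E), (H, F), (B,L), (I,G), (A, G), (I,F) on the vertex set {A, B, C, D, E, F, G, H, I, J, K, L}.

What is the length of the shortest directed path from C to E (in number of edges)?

Distance 0: C.
Distance 1: B.
Distance 2: F, L.
Distance 3: E, I — contains E.

3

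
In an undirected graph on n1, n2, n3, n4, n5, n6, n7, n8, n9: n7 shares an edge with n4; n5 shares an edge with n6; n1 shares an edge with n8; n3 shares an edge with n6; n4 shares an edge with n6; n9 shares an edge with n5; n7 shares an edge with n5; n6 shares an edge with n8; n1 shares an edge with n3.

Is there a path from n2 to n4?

n2 has no edges, so nothing is reachable from it.

No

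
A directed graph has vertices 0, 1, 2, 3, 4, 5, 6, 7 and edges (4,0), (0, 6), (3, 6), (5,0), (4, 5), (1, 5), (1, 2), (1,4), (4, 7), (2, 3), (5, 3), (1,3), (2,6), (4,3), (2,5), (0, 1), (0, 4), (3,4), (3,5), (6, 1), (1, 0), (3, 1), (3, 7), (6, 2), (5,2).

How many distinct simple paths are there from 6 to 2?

9

6→1→0→4→3→5→2
6→1→0→4→5→2
6→1→2
6→1→3→4→5→2
6→1→3→5→2
6→1→4→3→5→2
6→1→4→5→2
6→1→5→2
6→2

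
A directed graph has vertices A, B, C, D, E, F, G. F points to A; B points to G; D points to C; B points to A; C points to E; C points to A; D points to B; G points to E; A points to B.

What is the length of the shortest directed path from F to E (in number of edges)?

Distance 0: F.
Distance 1: A.
Distance 2: B.
Distance 3: G.
Distance 4: E — contains E.

4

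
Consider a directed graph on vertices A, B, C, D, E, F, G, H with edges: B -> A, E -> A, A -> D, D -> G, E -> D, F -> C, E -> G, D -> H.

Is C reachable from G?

G has no outgoing edges, so nothing is reachable from it.

No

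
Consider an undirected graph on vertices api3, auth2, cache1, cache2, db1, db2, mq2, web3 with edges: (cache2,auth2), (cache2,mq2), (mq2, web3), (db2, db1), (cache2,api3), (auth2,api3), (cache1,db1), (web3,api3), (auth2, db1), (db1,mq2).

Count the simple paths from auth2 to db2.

auth2–api3–cache2–mq2–db1–db2
auth2–api3–web3–mq2–db1–db2
auth2–cache2–api3–web3–mq2–db1–db2
auth2–cache2–mq2–db1–db2
auth2–db1–db2

5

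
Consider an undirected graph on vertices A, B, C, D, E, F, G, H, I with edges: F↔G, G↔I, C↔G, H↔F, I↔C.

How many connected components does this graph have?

5

From A: component {A}.
From B: component {B}.
From C: component {C, F, G, H, I}.
From D: component {D}.
From E: component {E}.
That's 5 components.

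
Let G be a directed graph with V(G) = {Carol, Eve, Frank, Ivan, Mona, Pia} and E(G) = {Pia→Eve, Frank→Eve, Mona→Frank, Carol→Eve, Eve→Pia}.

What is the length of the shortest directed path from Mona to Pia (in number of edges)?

3

Distance 0: Mona.
Distance 1: Frank.
Distance 2: Eve.
Distance 3: Pia — contains Pia.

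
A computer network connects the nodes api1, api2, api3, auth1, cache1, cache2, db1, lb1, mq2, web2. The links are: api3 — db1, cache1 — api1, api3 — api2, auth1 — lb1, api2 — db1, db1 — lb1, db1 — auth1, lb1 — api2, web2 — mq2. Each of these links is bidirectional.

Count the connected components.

4

From api1: component {api1, cache1}.
From api2: component {api2, api3, auth1, db1, lb1}.
From cache2: component {cache2}.
From mq2: component {mq2, web2}.
That's 4 components.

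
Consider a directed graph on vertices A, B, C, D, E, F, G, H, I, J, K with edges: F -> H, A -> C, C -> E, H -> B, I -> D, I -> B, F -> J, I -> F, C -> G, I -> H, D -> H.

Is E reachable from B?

No

B has no outgoing edges, so nothing is reachable from it.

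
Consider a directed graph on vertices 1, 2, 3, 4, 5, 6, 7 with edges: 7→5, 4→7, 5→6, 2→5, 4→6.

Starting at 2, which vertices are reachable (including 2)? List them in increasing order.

Start at 2.
Its neighbours: 5.
Then their neighbours: 6.
Nothing further is reachable.

2, 5, 6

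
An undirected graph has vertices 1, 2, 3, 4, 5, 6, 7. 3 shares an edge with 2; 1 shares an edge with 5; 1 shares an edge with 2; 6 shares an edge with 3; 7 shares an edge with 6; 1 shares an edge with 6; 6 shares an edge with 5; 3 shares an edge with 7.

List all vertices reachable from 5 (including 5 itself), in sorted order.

Start at 5.
Its neighbours: 1, 6.
Then their neighbours: 2, 3, 7.
Nothing further is reachable.

1, 2, 3, 5, 6, 7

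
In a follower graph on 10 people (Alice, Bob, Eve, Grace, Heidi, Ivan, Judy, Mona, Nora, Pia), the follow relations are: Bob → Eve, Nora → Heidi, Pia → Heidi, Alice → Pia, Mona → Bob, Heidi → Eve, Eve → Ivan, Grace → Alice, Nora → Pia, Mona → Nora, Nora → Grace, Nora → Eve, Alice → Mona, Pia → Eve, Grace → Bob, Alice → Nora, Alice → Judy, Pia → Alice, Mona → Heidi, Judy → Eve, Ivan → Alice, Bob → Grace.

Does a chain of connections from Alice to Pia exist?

Explore from Alice.
Distance 1: reach Judy, Mona, Nora, Pia.
Found Pia.

Yes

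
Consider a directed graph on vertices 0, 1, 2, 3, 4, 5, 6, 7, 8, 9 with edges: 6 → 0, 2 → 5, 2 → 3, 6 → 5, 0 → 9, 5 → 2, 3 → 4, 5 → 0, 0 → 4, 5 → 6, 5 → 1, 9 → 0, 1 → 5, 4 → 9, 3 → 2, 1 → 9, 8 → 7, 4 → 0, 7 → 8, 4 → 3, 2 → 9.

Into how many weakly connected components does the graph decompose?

2

From 0: component {0, 1, 2, 3, 4, 5, 6, 9}.
From 7: component {7, 8}.
That's 2 components.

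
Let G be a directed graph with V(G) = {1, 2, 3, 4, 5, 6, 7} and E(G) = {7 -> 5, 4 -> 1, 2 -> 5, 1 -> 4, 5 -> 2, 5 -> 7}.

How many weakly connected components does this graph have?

4

From 1: component {1, 4}.
From 2: component {2, 5, 7}.
From 3: component {3}.
From 6: component {6}.
That's 4 components.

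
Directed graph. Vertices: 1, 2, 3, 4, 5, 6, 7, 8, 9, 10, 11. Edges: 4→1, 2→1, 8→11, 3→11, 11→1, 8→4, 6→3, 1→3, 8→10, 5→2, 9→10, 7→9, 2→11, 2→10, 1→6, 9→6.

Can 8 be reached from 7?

Explore from 7.
Distance 1: reach 9.
Distance 2: reach 6, 10.
Distance 3: reach 3.
Distance 4: reach 11.
Distance 5: reach 1.
The search from 7 is exhausted; no directed path reaches 8.

No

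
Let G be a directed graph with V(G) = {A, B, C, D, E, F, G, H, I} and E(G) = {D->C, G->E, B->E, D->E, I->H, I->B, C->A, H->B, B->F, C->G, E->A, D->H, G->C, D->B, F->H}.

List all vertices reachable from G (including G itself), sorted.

Start at G.
Its neighbours: C, E.
Then their neighbours: A.
Nothing further is reachable.

A, C, E, G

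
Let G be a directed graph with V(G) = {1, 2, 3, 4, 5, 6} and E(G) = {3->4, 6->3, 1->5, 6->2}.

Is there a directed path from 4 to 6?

No

4 has no outgoing edges, so nothing is reachable from it.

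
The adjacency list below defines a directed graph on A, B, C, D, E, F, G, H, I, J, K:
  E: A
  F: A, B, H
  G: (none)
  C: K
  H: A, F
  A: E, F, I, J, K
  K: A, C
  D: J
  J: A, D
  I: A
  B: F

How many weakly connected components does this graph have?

From A: component {A, B, C, D, E, F, H, I, J, K}.
From G: component {G}.
That's 2 components.

2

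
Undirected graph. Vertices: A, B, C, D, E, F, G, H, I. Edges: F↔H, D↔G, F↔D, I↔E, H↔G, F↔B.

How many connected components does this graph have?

4

From A: component {A}.
From B: component {B, D, F, G, H}.
From C: component {C}.
From E: component {E, I}.
That's 4 components.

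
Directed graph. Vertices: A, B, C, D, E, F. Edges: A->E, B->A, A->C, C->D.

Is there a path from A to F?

No

Explore from A.
Distance 1: reach C, E.
Distance 2: reach D.
The search from A is exhausted; no directed path reaches F.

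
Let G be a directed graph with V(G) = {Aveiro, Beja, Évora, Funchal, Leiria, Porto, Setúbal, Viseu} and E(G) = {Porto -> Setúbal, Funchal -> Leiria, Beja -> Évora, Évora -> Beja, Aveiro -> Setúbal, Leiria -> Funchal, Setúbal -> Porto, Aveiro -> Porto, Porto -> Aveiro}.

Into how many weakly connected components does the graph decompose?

4

From Aveiro: component {Aveiro, Porto, Setúbal}.
From Beja: component {Beja, Évora}.
From Funchal: component {Funchal, Leiria}.
From Viseu: component {Viseu}.
That's 4 components.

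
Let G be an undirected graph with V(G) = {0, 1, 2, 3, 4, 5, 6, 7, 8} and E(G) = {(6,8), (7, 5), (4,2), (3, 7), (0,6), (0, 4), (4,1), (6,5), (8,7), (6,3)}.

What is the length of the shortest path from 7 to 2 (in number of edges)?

Distance 0: 7.
Distance 1: 3, 5, 8.
Distance 2: 6.
Distance 3: 0.
Distance 4: 4.
Distance 5: 1, 2 — contains 2.

5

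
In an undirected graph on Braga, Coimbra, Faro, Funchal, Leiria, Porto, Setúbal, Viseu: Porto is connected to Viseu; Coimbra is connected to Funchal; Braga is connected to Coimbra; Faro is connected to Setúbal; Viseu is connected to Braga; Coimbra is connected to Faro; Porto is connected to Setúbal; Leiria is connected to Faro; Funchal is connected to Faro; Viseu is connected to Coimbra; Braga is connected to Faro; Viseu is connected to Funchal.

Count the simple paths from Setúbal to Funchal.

16

Setúbal–Faro–Braga–Coimbra–Funchal
Setúbal–Faro–Braga–Coimbra–Viseu–Funchal
Setúbal–Faro–Braga–Viseu–Coimbra–Funchal
Setúbal–Faro–Braga–Viseu–Funchal
Setúbal–Faro–Coimbra–Braga–Viseu–Funchal
Setúbal–Faro–Coimbra–Funchal
Setúbal–Faro–Coimbra–Viseu–Funchal
Setúbal–Faro–Funchal
... and 8 more.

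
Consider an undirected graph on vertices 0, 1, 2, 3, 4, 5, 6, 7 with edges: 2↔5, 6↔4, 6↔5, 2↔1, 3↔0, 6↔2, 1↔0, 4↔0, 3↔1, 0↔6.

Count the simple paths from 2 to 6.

6

2–1–0–4–6
2–1–0–6
2–1–3–0–4–6
2–1–3–0–6
2–5–6
2–6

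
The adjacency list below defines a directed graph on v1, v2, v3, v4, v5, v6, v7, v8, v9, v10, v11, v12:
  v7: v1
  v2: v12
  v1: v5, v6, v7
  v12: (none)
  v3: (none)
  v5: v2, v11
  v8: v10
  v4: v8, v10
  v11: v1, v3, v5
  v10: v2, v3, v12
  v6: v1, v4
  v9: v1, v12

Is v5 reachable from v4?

Explore from v4.
Distance 1: reach v8, v10.
Distance 2: reach v2, v3, v12.
The search from v4 is exhausted; no directed path reaches v5.

No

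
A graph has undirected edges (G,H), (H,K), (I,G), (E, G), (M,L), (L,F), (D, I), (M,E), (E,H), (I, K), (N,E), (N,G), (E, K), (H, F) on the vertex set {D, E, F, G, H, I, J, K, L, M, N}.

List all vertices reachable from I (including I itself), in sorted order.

D, E, F, G, H, I, K, L, M, N

Start at I.
Its neighbours: D, G, K.
Then their neighbours: E, H, N.
Then next layer: F, M.
Then next layer: L.
Nothing further is reachable.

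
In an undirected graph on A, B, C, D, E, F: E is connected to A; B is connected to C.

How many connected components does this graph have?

4

From A: component {A, E}.
From B: component {B, C}.
From D: component {D}.
From F: component {F}.
That's 4 components.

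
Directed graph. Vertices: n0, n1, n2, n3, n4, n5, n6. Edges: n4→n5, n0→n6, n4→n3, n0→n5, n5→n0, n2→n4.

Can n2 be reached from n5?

Explore from n5.
Distance 1: reach n0.
Distance 2: reach n6.
The search from n5 is exhausted; no directed path reaches n2.

No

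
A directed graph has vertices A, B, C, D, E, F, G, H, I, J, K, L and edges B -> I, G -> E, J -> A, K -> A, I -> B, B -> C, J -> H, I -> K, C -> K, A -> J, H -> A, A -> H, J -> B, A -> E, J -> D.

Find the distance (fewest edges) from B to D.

5

Distance 0: B.
Distance 1: C, I.
Distance 2: K.
Distance 3: A.
Distance 4: E, H, J.
Distance 5: D — contains D.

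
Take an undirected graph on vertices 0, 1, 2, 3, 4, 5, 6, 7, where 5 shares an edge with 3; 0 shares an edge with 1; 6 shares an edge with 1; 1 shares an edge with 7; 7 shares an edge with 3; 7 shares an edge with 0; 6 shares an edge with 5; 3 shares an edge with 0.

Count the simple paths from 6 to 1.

6–1
6–5–3–0–1
6–5–3–0–7–1
6–5–3–7–0–1
6–5–3–7–1

5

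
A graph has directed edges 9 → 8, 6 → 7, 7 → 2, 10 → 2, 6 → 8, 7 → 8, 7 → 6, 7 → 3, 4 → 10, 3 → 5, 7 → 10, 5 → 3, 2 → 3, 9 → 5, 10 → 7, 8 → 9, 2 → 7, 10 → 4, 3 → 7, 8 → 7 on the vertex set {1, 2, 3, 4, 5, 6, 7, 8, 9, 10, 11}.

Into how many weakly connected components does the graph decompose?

From 1: component {1}.
From 2: component {2, 3, 4, 5, 6, 7, 8, 9, 10}.
From 11: component {11}.
That's 3 components.

3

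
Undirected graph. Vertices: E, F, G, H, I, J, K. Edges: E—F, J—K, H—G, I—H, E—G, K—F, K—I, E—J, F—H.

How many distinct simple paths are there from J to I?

7

J–E–F–H–I
J–E–F–K–I
J–E–G–H–F–K–I
J–E–G–H–I
J–K–F–E–G–H–I
J–K–F–H–I
J–K–I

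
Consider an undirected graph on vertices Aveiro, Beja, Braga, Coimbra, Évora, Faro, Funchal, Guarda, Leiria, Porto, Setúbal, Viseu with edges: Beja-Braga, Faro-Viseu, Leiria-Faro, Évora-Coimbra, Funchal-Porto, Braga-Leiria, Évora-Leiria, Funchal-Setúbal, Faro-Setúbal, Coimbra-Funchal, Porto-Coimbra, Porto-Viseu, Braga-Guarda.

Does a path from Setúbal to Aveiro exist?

No

Explore from Setúbal.
Distance 1: reach Faro, Funchal.
Distance 2: reach Coimbra, Leiria, Porto, Viseu.
Distance 3: reach Braga, Évora.
Distance 4: reach Beja, Guarda.
The search is exhausted without reaching Aveiro; it lies in a different component.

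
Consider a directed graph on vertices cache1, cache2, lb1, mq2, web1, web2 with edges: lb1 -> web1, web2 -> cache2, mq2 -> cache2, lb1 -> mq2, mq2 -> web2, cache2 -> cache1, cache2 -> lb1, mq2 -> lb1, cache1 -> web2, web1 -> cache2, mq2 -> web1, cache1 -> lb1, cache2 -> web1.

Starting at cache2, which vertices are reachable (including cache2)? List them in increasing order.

Start at cache2.
Its neighbours: cache1, lb1, web1.
Then their neighbours: mq2, web2.
Every vertex is now reached.

cache1, cache2, lb1, mq2, web1, web2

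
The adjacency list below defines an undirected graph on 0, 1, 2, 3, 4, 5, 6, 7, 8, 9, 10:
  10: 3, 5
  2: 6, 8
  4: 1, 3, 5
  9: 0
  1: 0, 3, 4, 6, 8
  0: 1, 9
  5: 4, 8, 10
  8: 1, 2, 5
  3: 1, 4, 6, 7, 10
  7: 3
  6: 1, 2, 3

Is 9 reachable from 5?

Explore from 5.
Distance 1: reach 4, 8, 10.
Distance 2: reach 1, 2, 3.
Distance 3: reach 0, 6, 7.
Distance 4: reach 9.
Found 9.

Yes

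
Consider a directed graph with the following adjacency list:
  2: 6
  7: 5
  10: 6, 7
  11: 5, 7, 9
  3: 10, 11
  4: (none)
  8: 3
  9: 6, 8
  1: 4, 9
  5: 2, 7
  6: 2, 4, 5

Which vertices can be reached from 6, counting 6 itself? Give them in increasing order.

2, 4, 5, 6, 7

Start at 6.
Its neighbours: 2, 4, 5.
Then their neighbours: 7.
Nothing further is reachable.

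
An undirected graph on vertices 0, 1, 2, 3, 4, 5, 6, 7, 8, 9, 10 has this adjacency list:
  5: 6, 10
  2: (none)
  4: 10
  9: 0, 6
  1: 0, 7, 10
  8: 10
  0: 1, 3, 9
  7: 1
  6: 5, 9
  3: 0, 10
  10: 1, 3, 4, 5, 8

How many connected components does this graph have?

2

From 0: component {0, 1, 3, 4, 5, 6, 7, 8, 9, 10}.
From 2: component {2}.
That's 2 components.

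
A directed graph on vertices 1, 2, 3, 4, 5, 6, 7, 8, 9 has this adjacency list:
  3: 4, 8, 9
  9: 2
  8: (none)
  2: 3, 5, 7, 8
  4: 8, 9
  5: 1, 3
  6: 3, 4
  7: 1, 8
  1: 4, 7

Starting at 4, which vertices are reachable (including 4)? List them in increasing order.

Start at 4.
Its neighbours: 8, 9.
Then their neighbours: 2.
Then next layer: 3, 5, 7.
Then next layer: 1.
Nothing further is reachable.

1, 2, 3, 4, 5, 7, 8, 9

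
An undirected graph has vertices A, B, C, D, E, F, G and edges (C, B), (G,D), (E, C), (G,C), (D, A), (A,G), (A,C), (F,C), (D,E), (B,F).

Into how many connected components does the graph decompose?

1

From A: component {A, B, C, D, E, F, G}.
That's 1 component.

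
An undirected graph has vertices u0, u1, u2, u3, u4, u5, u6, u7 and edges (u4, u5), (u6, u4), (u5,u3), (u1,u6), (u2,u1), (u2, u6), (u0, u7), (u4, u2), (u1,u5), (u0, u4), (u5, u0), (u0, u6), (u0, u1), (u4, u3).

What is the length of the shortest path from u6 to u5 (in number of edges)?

2

Distance 0: u6.
Distance 1: u0, u1, u2, u4.
Distance 2: u3, u5, u7 — contains u5.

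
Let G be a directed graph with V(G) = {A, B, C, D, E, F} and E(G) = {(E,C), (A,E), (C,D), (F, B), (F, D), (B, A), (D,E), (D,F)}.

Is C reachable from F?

Explore from F.
Distance 1: reach B, D.
Distance 2: reach A, E.
Distance 3: reach C.
Found C.

Yes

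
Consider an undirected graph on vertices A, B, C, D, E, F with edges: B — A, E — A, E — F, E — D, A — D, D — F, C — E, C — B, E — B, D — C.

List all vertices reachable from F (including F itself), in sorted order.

A, B, C, D, E, F

Start at F.
Its neighbours: D, E.
Then their neighbours: A, B, C.
Every vertex is now reached.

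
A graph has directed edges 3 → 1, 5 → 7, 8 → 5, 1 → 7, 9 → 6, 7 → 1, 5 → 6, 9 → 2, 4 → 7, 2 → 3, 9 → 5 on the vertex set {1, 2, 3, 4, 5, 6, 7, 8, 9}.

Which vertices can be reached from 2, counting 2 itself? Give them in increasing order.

1, 2, 3, 7

Start at 2.
Its neighbours: 3.
Then their neighbours: 1.
Then next layer: 7.
Nothing further is reachable.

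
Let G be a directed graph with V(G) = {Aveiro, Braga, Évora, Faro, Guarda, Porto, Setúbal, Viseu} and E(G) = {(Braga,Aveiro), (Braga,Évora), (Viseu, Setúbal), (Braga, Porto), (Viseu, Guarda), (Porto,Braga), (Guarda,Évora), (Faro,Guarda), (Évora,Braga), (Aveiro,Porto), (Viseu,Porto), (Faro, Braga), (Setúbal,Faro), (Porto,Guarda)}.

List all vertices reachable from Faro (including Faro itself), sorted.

Aveiro, Braga, Évora, Faro, Guarda, Porto

Start at Faro.
Its neighbours: Braga, Guarda.
Then their neighbours: Aveiro, Évora, Porto.
Nothing further is reachable.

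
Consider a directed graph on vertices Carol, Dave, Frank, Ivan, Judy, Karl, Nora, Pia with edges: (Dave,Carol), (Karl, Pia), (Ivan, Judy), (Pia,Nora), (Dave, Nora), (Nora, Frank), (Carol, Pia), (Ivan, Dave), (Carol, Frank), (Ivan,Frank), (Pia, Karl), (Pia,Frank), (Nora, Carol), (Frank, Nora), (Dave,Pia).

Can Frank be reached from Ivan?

Explore from Ivan.
Distance 1: reach Dave, Frank, Judy.
Found Frank.

Yes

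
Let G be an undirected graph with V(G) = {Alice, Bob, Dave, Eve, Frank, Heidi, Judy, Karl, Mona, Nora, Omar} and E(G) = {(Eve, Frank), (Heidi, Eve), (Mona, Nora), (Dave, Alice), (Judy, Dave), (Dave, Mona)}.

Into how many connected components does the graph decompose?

From Alice: component {Alice, Dave, Judy, Mona, Nora}.
From Bob: component {Bob}.
From Eve: component {Eve, Frank, Heidi}.
From Karl: component {Karl}.
From Omar: component {Omar}.
That's 5 components.

5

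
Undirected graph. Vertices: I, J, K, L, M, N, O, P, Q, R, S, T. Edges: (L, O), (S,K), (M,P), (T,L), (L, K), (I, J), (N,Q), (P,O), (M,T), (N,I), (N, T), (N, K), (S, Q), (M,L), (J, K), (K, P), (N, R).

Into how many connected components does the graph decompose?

From I: component {I, J, K, L, M, N, O, P, Q, R, S, T}.
That's 1 component.

1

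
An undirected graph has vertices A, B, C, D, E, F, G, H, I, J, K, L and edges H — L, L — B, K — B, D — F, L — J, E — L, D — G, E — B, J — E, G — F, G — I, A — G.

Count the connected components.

From A: component {A, D, F, G, I}.
From B: component {B, E, H, J, K, L}.
From C: component {C}.
That's 3 components.

3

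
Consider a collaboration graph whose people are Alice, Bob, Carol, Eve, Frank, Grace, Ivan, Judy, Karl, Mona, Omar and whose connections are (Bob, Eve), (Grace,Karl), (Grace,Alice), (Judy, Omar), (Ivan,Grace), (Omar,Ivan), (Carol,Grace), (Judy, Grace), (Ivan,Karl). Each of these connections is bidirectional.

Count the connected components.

4

From Alice: component {Alice, Carol, Grace, Ivan, Judy, Karl, Omar}.
From Bob: component {Bob, Eve}.
From Frank: component {Frank}.
From Mona: component {Mona}.
That's 4 components.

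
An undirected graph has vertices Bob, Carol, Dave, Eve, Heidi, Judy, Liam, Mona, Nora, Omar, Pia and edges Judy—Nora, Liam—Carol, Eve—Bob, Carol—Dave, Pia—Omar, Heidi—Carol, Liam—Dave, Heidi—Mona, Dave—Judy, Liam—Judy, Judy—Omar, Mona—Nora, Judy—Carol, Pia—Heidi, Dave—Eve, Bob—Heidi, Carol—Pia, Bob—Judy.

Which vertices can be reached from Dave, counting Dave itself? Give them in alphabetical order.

Bob, Carol, Dave, Eve, Heidi, Judy, Liam, Mona, Nora, Omar, Pia

Start at Dave.
Its neighbours: Carol, Eve, Judy, Liam.
Then their neighbours: Bob, Heidi, Nora, Omar, Pia.
Then next layer: Mona.
Every vertex is now reached.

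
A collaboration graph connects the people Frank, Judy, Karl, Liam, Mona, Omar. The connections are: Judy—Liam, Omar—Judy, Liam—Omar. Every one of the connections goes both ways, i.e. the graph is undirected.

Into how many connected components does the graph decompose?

From Frank: component {Frank}.
From Judy: component {Judy, Liam, Omar}.
From Karl: component {Karl}.
From Mona: component {Mona}.
That's 4 components.

4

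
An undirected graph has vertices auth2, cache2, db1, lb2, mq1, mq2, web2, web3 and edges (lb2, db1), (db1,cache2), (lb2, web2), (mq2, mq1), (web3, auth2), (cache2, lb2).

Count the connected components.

3

From auth2: component {auth2, web3}.
From cache2: component {cache2, db1, lb2, web2}.
From mq1: component {mq1, mq2}.
That's 3 components.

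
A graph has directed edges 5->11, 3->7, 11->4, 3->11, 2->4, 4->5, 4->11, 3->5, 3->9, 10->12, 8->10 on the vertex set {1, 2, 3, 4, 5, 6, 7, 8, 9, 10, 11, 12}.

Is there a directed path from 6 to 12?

No

6 has no outgoing edges, so nothing is reachable from it.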